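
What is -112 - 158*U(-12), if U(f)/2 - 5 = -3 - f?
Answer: -4536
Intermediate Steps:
U(f) = 4 - 2*f (U(f) = 10 + 2*(-3 - f) = 10 + (-6 - 2*f) = 4 - 2*f)
-112 - 158*U(-12) = -112 - 158*(4 - 2*(-12)) = -112 - 158*(4 + 24) = -112 - 158*28 = -112 - 4424 = -4536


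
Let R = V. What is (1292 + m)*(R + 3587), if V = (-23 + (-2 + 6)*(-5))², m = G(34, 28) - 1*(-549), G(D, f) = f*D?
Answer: 15182748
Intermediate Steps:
G(D, f) = D*f
m = 1501 (m = 34*28 - 1*(-549) = 952 + 549 = 1501)
V = 1849 (V = (-23 + 4*(-5))² = (-23 - 20)² = (-43)² = 1849)
R = 1849
(1292 + m)*(R + 3587) = (1292 + 1501)*(1849 + 3587) = 2793*5436 = 15182748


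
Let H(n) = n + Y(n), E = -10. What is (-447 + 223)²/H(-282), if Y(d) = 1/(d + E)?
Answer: -14651392/82345 ≈ -177.93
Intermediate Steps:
Y(d) = 1/(-10 + d) (Y(d) = 1/(d - 10) = 1/(-10 + d))
H(n) = n + 1/(-10 + n)
(-447 + 223)²/H(-282) = (-447 + 223)²/(((1 - 282*(-10 - 282))/(-10 - 282))) = (-224)²/(((1 - 282*(-292))/(-292))) = 50176/((-(1 + 82344)/292)) = 50176/((-1/292*82345)) = 50176/(-82345/292) = 50176*(-292/82345) = -14651392/82345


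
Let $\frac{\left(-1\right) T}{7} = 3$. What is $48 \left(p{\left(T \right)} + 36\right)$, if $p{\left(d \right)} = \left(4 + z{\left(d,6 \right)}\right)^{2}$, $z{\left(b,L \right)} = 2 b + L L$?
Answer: $1920$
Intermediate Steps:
$z{\left(b,L \right)} = L^{2} + 2 b$ ($z{\left(b,L \right)} = 2 b + L^{2} = L^{2} + 2 b$)
$T = -21$ ($T = \left(-7\right) 3 = -21$)
$p{\left(d \right)} = \left(40 + 2 d\right)^{2}$ ($p{\left(d \right)} = \left(4 + \left(6^{2} + 2 d\right)\right)^{2} = \left(4 + \left(36 + 2 d\right)\right)^{2} = \left(40 + 2 d\right)^{2}$)
$48 \left(p{\left(T \right)} + 36\right) = 48 \left(4 \left(20 - 21\right)^{2} + 36\right) = 48 \left(4 \left(-1\right)^{2} + 36\right) = 48 \left(4 \cdot 1 + 36\right) = 48 \left(4 + 36\right) = 48 \cdot 40 = 1920$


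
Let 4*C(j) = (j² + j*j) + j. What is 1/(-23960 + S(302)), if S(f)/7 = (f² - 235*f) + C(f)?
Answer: 2/874841 ≈ 2.2861e-6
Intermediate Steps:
C(j) = j²/2 + j/4 (C(j) = ((j² + j*j) + j)/4 = ((j² + j²) + j)/4 = (2*j² + j)/4 = (j + 2*j²)/4 = j²/2 + j/4)
S(f) = -1645*f + 7*f² + 7*f*(1 + 2*f)/4 (S(f) = 7*((f² - 235*f) + f*(1 + 2*f)/4) = 7*(f² - 235*f + f*(1 + 2*f)/4) = -1645*f + 7*f² + 7*f*(1 + 2*f)/4)
1/(-23960 + S(302)) = 1/(-23960 + (21/4)*302*(-313 + 2*302)) = 1/(-23960 + (21/4)*302*(-313 + 604)) = 1/(-23960 + (21/4)*302*291) = 1/(-23960 + 922761/2) = 1/(874841/2) = 2/874841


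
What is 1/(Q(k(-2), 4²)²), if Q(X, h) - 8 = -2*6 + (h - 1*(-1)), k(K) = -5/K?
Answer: 1/169 ≈ 0.0059172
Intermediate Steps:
Q(X, h) = -3 + h (Q(X, h) = 8 + (-2*6 + (h - 1*(-1))) = 8 + (-12 + (h + 1)) = 8 + (-12 + (1 + h)) = 8 + (-11 + h) = -3 + h)
1/(Q(k(-2), 4²)²) = 1/((-3 + 4²)²) = 1/((-3 + 16)²) = 1/(13²) = 1/169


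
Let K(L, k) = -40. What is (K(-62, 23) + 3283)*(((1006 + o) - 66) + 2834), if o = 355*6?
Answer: 19146672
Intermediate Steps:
o = 2130
(K(-62, 23) + 3283)*(((1006 + o) - 66) + 2834) = (-40 + 3283)*(((1006 + 2130) - 66) + 2834) = 3243*((3136 - 66) + 2834) = 3243*(3070 + 2834) = 3243*5904 = 19146672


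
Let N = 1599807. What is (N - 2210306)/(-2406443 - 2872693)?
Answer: 610499/5279136 ≈ 0.11564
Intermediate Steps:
(N - 2210306)/(-2406443 - 2872693) = (1599807 - 2210306)/(-2406443 - 2872693) = -610499/(-5279136) = -610499*(-1/5279136) = 610499/5279136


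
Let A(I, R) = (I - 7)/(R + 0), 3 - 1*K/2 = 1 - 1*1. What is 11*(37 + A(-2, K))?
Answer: 781/2 ≈ 390.50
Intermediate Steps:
K = 6 (K = 6 - 2*(1 - 1*1) = 6 - 2*(1 - 1) = 6 - 2*0 = 6 + 0 = 6)
A(I, R) = (-7 + I)/R
11*(37 + A(-2, K)) = 11*(37 + (-7 - 2)/6) = 11*(37 + (⅙)*(-9)) = 11*(37 - 3/2) = 11*(71/2) = 781/2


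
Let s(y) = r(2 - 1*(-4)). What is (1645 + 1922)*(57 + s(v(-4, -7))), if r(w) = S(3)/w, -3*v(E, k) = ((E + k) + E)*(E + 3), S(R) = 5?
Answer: 412583/2 ≈ 2.0629e+5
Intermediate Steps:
v(E, k) = -(3 + E)*(k + 2*E)/3 (v(E, k) = -((E + k) + E)*(E + 3)/3 = -(k + 2*E)*(3 + E)/3 = -(3 + E)*(k + 2*E)/3)
r(w) = 5/w
s(y) = ⅚ (s(y) = 5/(2 - 1*(-4)) = 5/(2 + 4) = 5/6 = 5*(⅙) = ⅚)
(1645 + 1922)*(57 + s(v(-4, -7))) = (1645 + 1922)*(57 + ⅚) = 3567*(347/6) = 412583/2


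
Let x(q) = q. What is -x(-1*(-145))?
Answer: -145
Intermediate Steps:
-x(-1*(-145)) = -(-1)*(-145) = -1*145 = -145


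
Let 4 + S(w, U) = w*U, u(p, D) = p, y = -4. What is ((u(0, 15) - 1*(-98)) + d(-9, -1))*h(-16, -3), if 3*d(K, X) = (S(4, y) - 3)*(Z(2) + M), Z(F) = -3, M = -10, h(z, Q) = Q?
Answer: -593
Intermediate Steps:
S(w, U) = -4 + U*w (S(w, U) = -4 + w*U = -4 + U*w)
d(K, X) = 299/3 (d(K, X) = (((-4 - 4*4) - 3)*(-3 - 10))/3 = (((-4 - 16) - 3)*(-13))/3 = ((-20 - 3)*(-13))/3 = (-23*(-13))/3 = (⅓)*299 = 299/3)
((u(0, 15) - 1*(-98)) + d(-9, -1))*h(-16, -3) = ((0 - 1*(-98)) + 299/3)*(-3) = ((0 + 98) + 299/3)*(-3) = (98 + 299/3)*(-3) = (593/3)*(-3) = -593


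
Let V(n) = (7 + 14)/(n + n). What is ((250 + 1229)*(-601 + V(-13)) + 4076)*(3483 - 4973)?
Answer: 17161773065/13 ≈ 1.3201e+9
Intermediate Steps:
V(n) = 21/(2*n) (V(n) = 21/((2*n)) = 21*(1/(2*n)) = 21/(2*n))
((250 + 1229)*(-601 + V(-13)) + 4076)*(3483 - 4973) = ((250 + 1229)*(-601 + (21/2)/(-13)) + 4076)*(3483 - 4973) = (1479*(-601 + (21/2)*(-1/13)) + 4076)*(-1490) = (1479*(-601 - 21/26) + 4076)*(-1490) = (1479*(-15647/26) + 4076)*(-1490) = (-23141913/26 + 4076)*(-1490) = -23035937/26*(-1490) = 17161773065/13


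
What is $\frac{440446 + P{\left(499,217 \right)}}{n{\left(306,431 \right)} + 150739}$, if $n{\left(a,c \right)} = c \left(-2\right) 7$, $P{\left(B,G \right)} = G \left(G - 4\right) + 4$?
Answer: $\frac{486671}{144705} \approx 3.3632$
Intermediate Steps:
$P{\left(B,G \right)} = 4 + G \left(-4 + G\right)$ ($P{\left(B,G \right)} = G \left(G - 4\right) + 4 = G \left(-4 + G\right) + 4 = 4 + G \left(-4 + G\right)$)
$n{\left(a,c \right)} = - 14 c$ ($n{\left(a,c \right)} = - 2 c 7 = - 14 c$)
$\frac{440446 + P{\left(499,217 \right)}}{n{\left(306,431 \right)} + 150739} = \frac{440446 + \left(4 + 217^{2} - 868\right)}{\left(-14\right) 431 + 150739} = \frac{440446 + \left(4 + 47089 - 868\right)}{-6034 + 150739} = \frac{440446 + 46225}{144705} = 486671 \cdot \frac{1}{144705} = \frac{486671}{144705}$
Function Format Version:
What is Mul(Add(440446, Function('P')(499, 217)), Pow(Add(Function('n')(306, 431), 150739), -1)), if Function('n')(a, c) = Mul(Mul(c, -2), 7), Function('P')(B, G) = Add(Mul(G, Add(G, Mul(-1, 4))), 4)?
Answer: Rational(486671, 144705) ≈ 3.3632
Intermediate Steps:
Function('P')(B, G) = Add(4, Mul(G, Add(-4, G))) (Function('P')(B, G) = Add(Mul(G, Add(G, -4)), 4) = Add(Mul(G, Add(-4, G)), 4) = Add(4, Mul(G, Add(-4, G))))
Function('n')(a, c) = Mul(-14, c) (Function('n')(a, c) = Mul(Mul(-2, c), 7) = Mul(-14, c))
Mul(Add(440446, Function('P')(499, 217)), Pow(Add(Function('n')(306, 431), 150739), -1)) = Mul(Add(440446, Add(4, Pow(217, 2), Mul(-4, 217))), Pow(Add(Mul(-14, 431), 150739), -1)) = Mul(Add(440446, Add(4, 47089, -868)), Pow(Add(-6034, 150739), -1)) = Mul(Add(440446, 46225), Pow(144705, -1)) = Mul(486671, Rational(1, 144705)) = Rational(486671, 144705)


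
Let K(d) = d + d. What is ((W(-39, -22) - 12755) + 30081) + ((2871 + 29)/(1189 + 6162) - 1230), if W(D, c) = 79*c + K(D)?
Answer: 104975180/7351 ≈ 14280.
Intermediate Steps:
K(d) = 2*d
W(D, c) = 2*D + 79*c (W(D, c) = 79*c + 2*D = 2*D + 79*c)
((W(-39, -22) - 12755) + 30081) + ((2871 + 29)/(1189 + 6162) - 1230) = (((2*(-39) + 79*(-22)) - 12755) + 30081) + ((2871 + 29)/(1189 + 6162) - 1230) = (((-78 - 1738) - 12755) + 30081) + (2900/7351 - 1230) = ((-1816 - 12755) + 30081) + (2900*(1/7351) - 1230) = (-14571 + 30081) + (2900/7351 - 1230) = 15510 - 9038830/7351 = 104975180/7351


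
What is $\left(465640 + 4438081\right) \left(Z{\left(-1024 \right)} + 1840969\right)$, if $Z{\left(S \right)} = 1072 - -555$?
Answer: $9035576699716$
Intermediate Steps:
$Z{\left(S \right)} = 1627$ ($Z{\left(S \right)} = 1072 + 555 = 1627$)
$\left(465640 + 4438081\right) \left(Z{\left(-1024 \right)} + 1840969\right) = \left(465640 + 4438081\right) \left(1627 + 1840969\right) = 4903721 \cdot 1842596 = 9035576699716$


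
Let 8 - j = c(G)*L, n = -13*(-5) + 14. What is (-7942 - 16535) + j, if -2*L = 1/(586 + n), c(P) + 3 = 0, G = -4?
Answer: -32543773/1330 ≈ -24469.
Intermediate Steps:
c(P) = -3 (c(P) = -3 + 0 = -3)
n = 79 (n = 65 + 14 = 79)
L = -1/1330 (L = -1/(2*(586 + 79)) = -½/665 = -½*1/665 = -1/1330 ≈ -0.00075188)
j = 10637/1330 (j = 8 - (-3)*(-1)/1330 = 8 - 1*3/1330 = 8 - 3/1330 = 10637/1330 ≈ 7.9977)
(-7942 - 16535) + j = (-7942 - 16535) + 10637/1330 = -24477 + 10637/1330 = -32543773/1330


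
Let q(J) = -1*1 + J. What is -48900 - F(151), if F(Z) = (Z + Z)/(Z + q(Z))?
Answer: -14719202/301 ≈ -48901.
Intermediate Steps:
q(J) = -1 + J
F(Z) = 2*Z/(-1 + 2*Z) (F(Z) = (Z + Z)/(Z + (-1 + Z)) = (2*Z)/(-1 + 2*Z) = 2*Z/(-1 + 2*Z))
-48900 - F(151) = -48900 - 2*151/(-1 + 2*151) = -48900 - 2*151/(-1 + 302) = -48900 - 2*151/301 = -48900 - 1*302/301 = -48900 - 302/301 = -14719202/301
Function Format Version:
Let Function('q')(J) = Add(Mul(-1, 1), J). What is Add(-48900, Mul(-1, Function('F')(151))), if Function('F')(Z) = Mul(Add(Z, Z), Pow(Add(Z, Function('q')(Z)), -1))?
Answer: Rational(-14719202, 301) ≈ -48901.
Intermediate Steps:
Function('q')(J) = Add(-1, J)
Function('F')(Z) = Mul(2, Z, Pow(Add(-1, Mul(2, Z)), -1)) (Function('F')(Z) = Mul(Add(Z, Z), Pow(Add(Z, Add(-1, Z)), -1)) = Mul(Mul(2, Z), Pow(Add(-1, Mul(2, Z)), -1)) = Mul(2, Z, Pow(Add(-1, Mul(2, Z)), -1)))
Add(-48900, Mul(-1, Function('F')(151))) = Add(-48900, Mul(-1, Mul(2, 151, Pow(Add(-1, Mul(2, 151)), -1)))) = Add(-48900, Mul(-1, Mul(2, 151, Pow(Add(-1, 302), -1)))) = Add(-48900, Mul(-1, Mul(2, 151, Pow(301, -1)))) = Add(-48900, Mul(-1, Mul(2, 151, Rational(1, 301)))) = Add(-48900, Mul(-1, Rational(302, 301))) = Add(-48900, Rational(-302, 301)) = Rational(-14719202, 301)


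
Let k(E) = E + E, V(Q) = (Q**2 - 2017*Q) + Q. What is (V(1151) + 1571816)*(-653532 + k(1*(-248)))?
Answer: -376851587628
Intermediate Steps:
V(Q) = Q**2 - 2016*Q
k(E) = 2*E
(V(1151) + 1571816)*(-653532 + k(1*(-248))) = (1151*(-2016 + 1151) + 1571816)*(-653532 + 2*(1*(-248))) = (1151*(-865) + 1571816)*(-653532 + 2*(-248)) = (-995615 + 1571816)*(-653532 - 496) = 576201*(-654028) = -376851587628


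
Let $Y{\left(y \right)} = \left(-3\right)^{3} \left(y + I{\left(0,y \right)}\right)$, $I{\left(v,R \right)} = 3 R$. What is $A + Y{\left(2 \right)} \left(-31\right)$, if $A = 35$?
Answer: $6731$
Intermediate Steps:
$Y{\left(y \right)} = - 108 y$ ($Y{\left(y \right)} = \left(-3\right)^{3} \left(y + 3 y\right) = - 27 \cdot 4 y = - 108 y$)
$A + Y{\left(2 \right)} \left(-31\right) = 35 + \left(-108\right) 2 \left(-31\right) = 35 - -6696 = 35 + 6696 = 6731$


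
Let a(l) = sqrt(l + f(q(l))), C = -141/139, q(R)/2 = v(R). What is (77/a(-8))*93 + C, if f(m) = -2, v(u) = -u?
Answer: -141/139 - 7161*I*sqrt(10)/10 ≈ -1.0144 - 2264.5*I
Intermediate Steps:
q(R) = -2*R (q(R) = 2*(-R) = -2*R)
C = -141/139 (C = -141*1/139 = -141/139 ≈ -1.0144)
a(l) = sqrt(-2 + l) (a(l) = sqrt(l - 2) = sqrt(-2 + l))
(77/a(-8))*93 + C = (77/(sqrt(-2 - 8)))*93 - 141/139 = (77/(sqrt(-10)))*93 - 141/139 = (77/((I*sqrt(10))))*93 - 141/139 = (77*(-I*sqrt(10)/10))*93 - 141/139 = -77*I*sqrt(10)/10*93 - 141/139 = -7161*I*sqrt(10)/10 - 141/139 = -141/139 - 7161*I*sqrt(10)/10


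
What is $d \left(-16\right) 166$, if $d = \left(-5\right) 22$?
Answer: $292160$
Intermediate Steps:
$d = -110$
$d \left(-16\right) 166 = \left(-110\right) \left(-16\right) 166 = 1760 \cdot 166 = 292160$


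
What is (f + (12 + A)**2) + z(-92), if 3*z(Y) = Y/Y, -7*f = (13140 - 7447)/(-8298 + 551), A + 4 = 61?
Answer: 774624115/162687 ≈ 4761.4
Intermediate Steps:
A = 57 (A = -4 + 61 = 57)
f = 5693/54229 (f = -(13140 - 7447)/(7*(-8298 + 551)) = -5693/(7*(-7747)) = -5693*(-1)/(7*7747) = -1/7*(-5693/7747) = 5693/54229 ≈ 0.10498)
z(Y) = 1/3 (z(Y) = (Y/Y)/3 = (1/3)*1 = 1/3)
(f + (12 + A)**2) + z(-92) = (5693/54229 + (12 + 57)**2) + 1/3 = (5693/54229 + 69**2) + 1/3 = (5693/54229 + 4761) + 1/3 = 258189962/54229 + 1/3 = 774624115/162687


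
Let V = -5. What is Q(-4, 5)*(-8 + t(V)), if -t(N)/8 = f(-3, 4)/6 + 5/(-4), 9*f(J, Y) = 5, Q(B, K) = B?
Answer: -136/27 ≈ -5.0370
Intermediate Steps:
f(J, Y) = 5/9 (f(J, Y) = (⅑)*5 = 5/9)
t(N) = 250/27 (t(N) = -8*((5/9)/6 + 5/(-4)) = -8*((5/9)*(⅙) + 5*(-¼)) = -8*(5/54 - 5/4) = -8*(-125/108) = 250/27)
Q(-4, 5)*(-8 + t(V)) = -4*(-8 + 250/27) = -4*34/27 = -136/27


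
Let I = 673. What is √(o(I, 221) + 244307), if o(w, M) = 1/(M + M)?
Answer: √47728793190/442 ≈ 494.27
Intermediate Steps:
o(w, M) = 1/(2*M)
√(o(I, 221) + 244307) = √((½)/221 + 244307) = √((½)*(1/221) + 244307) = √(1/442 + 244307) = √(107983695/442) = √47728793190/442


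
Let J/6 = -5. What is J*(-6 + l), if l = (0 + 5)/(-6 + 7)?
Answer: 30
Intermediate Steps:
J = -30 (J = 6*(-5) = -30)
l = 5 (l = 5/1 = 5*1 = 5)
J*(-6 + l) = -30*(-6 + 5) = -30*(-1) = 30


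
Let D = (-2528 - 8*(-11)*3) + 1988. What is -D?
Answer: 276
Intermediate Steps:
D = -276 (D = (-2528 + 88*3) + 1988 = (-2528 + 264) + 1988 = -2264 + 1988 = -276)
-D = -1*(-276) = 276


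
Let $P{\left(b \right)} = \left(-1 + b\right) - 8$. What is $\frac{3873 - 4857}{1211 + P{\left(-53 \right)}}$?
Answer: $- \frac{328}{383} \approx -0.8564$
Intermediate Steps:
$P{\left(b \right)} = -9 + b$
$\frac{3873 - 4857}{1211 + P{\left(-53 \right)}} = \frac{3873 - 4857}{1211 - 62} = - \frac{984}{1211 - 62} = - \frac{984}{1149} = \left(-984\right) \frac{1}{1149} = - \frac{328}{383}$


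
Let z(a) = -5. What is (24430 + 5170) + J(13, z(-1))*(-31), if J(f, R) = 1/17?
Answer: 503169/17 ≈ 29598.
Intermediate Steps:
J(f, R) = 1/17
(24430 + 5170) + J(13, z(-1))*(-31) = (24430 + 5170) + (1/17)*(-31) = 29600 - 31/17 = 503169/17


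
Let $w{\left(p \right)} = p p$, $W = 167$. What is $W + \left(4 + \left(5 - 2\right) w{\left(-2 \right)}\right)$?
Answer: $183$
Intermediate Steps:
$w{\left(p \right)} = p^{2}$
$W + \left(4 + \left(5 - 2\right) w{\left(-2 \right)}\right) = 167 + \left(4 + \left(5 - 2\right) \left(-2\right)^{2}\right) = 167 + \left(4 + \left(5 - 2\right) 4\right) = 167 + \left(4 + 3 \cdot 4\right) = 167 + \left(4 + 12\right) = 167 + 16 = 183$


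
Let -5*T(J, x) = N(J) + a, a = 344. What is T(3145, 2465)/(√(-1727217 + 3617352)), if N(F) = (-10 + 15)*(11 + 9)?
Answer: -148*√23335/350025 ≈ -0.064590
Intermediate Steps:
N(F) = 100 (N(F) = 5*20 = 100)
T(J, x) = -444/5 (T(J, x) = -(100 + 344)/5 = -⅕*444 = -444/5)
T(3145, 2465)/(√(-1727217 + 3617352)) = -444/(5*√(-1727217 + 3617352)) = -444*√23335/210015/5 = -148*√23335/350025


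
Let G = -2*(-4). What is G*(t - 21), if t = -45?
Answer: -528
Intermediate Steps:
G = 8
G*(t - 21) = 8*(-45 - 21) = 8*(-66) = -528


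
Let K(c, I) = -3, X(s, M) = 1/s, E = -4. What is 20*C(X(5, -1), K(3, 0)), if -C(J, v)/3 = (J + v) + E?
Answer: 408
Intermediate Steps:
C(J, v) = 12 - 3*J - 3*v (C(J, v) = -3*((J + v) - 4) = -3*(-4 + J + v) = 12 - 3*J - 3*v)
20*C(X(5, -1), K(3, 0)) = 20*(12 - 3/5 - 3*(-3)) = 20*(12 - 3*⅕ + 9) = 20*(12 - ⅗ + 9) = 20*(102/5) = 408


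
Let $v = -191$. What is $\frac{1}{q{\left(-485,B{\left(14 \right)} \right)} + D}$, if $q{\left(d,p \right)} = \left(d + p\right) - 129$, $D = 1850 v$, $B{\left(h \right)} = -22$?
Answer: $- \frac{1}{353986} \approx -2.825 \cdot 10^{-6}$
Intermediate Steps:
$D = -353350$ ($D = 1850 \left(-191\right) = -353350$)
$q{\left(d,p \right)} = -129 + d + p$
$\frac{1}{q{\left(-485,B{\left(14 \right)} \right)} + D} = \frac{1}{\left(-129 - 485 - 22\right) - 353350} = \frac{1}{-636 - 353350} = \frac{1}{-353986} = - \frac{1}{353986}$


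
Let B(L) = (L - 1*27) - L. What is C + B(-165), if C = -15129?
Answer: -15156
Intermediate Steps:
B(L) = -27 (B(L) = (L - 27) - L = (-27 + L) - L = -27)
C + B(-165) = -15129 - 27 = -15156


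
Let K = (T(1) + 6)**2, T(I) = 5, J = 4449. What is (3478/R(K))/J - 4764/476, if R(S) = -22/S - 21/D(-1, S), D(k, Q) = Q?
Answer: -277926359/22765533 ≈ -12.208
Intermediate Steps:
K = 121 (K = (5 + 6)**2 = 11**2 = 121)
R(S) = -43/S (R(S) = -22/S - 21/S = -43/S)
(3478/R(K))/J - 4764/476 = (3478/((-43/121)))/4449 - 4764/476 = (3478/((-43*1/121)))*(1/4449) - 4764*1/476 = (3478/(-43/121))*(1/4449) - 1191/119 = (3478*(-121/43))*(1/4449) - 1191/119 = -420838/43*1/4449 - 1191/119 = -420838/191307 - 1191/119 = -277926359/22765533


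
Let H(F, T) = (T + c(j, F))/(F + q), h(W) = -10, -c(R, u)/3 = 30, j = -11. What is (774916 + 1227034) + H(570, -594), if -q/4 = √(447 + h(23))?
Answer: 8374151720/4183 - 36*√437/4183 ≈ 2.0019e+6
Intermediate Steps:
c(R, u) = -90 (c(R, u) = -3*30 = -90)
q = -4*√437 (q = -4*√(447 - 10) = -4*√437 ≈ -83.618)
H(F, T) = (-90 + T)/(F - 4*√437) (H(F, T) = (T - 90)/(F - 4*√437) = (-90 + T)/(F - 4*√437))
(774916 + 1227034) + H(570, -594) = (774916 + 1227034) + (-90 - 594)/(570 - 4*√437) = 2001950 - 684/(570 - 4*√437)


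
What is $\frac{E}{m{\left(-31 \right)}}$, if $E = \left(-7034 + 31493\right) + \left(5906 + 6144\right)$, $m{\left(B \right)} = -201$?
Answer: $- \frac{36509}{201} \approx -181.64$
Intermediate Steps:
$E = 36509$ ($E = 24459 + 12050 = 36509$)
$\frac{E}{m{\left(-31 \right)}} = \frac{36509}{-201} = 36509 \left(- \frac{1}{201}\right) = - \frac{36509}{201}$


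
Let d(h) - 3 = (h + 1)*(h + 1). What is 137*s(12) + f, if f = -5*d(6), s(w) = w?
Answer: 1384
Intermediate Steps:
d(h) = 3 + (1 + h)**2 (d(h) = 3 + (h + 1)*(h + 1) = 3 + (1 + h)*(1 + h) = 3 + (1 + h)**2)
f = -260 (f = -5*(3 + (1 + 6)**2) = -5*(3 + 7**2) = -5*(3 + 49) = -5*52 = -260)
137*s(12) + f = 137*12 - 260 = 1644 - 260 = 1384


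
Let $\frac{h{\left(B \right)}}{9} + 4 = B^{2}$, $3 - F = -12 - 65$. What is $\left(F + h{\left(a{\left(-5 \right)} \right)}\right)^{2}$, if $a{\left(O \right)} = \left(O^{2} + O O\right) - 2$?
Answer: $431808400$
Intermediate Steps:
$a{\left(O \right)} = -2 + 2 O^{2}$ ($a{\left(O \right)} = \left(O^{2} + O^{2}\right) - 2 = 2 O^{2} - 2 = -2 + 2 O^{2}$)
$F = 80$ ($F = 3 - \left(-12 - 65\right) = 3 - -77 = 3 + 77 = 80$)
$h{\left(B \right)} = -36 + 9 B^{2}$
$\left(F + h{\left(a{\left(-5 \right)} \right)}\right)^{2} = \left(80 - \left(36 - 9 \left(-2 + 2 \left(-5\right)^{2}\right)^{2}\right)\right)^{2} = \left(80 - \left(36 - 9 \left(-2 + 2 \cdot 25\right)^{2}\right)\right)^{2} = \left(80 - \left(36 - 9 \left(-2 + 50\right)^{2}\right)\right)^{2} = \left(80 - \left(36 - 9 \cdot 48^{2}\right)\right)^{2} = \left(80 + \left(-36 + 9 \cdot 2304\right)\right)^{2} = \left(80 + \left(-36 + 20736\right)\right)^{2} = \left(80 + 20700\right)^{2} = 20780^{2} = 431808400$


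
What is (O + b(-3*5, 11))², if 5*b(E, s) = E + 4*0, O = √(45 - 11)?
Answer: (3 - √34)² ≈ 8.0143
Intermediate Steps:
O = √34 ≈ 5.8309
b(E, s) = E/5 (b(E, s) = (E + 4*0)/5 = (E + 0)/5 = E/5)
(O + b(-3*5, 11))² = (√34 + (-3*5)/5)² = (√34 + (⅕)*(-15))² = (√34 - 3)² = (-3 + √34)²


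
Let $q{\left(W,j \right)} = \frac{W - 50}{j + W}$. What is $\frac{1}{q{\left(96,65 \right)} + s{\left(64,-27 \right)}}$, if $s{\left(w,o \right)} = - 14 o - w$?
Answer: $\frac{7}{2200} \approx 0.0031818$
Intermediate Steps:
$q{\left(W,j \right)} = \frac{-50 + W}{W + j}$
$s{\left(w,o \right)} = - w - 14 o$
$\frac{1}{q{\left(96,65 \right)} + s{\left(64,-27 \right)}} = \frac{1}{\frac{-50 + 96}{96 + 65} - -314} = \frac{1}{\frac{1}{161} \cdot 46 + \left(-64 + 378\right)} = \frac{1}{\frac{1}{161} \cdot 46 + 314} = \frac{1}{\frac{2}{7} + 314} = \frac{1}{\frac{2200}{7}} = \frac{7}{2200}$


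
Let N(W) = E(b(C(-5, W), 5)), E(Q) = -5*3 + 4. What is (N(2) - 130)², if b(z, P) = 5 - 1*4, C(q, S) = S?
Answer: 19881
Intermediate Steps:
b(z, P) = 1 (b(z, P) = 5 - 4 = 1)
E(Q) = -11 (E(Q) = -15 + 4 = -11)
N(W) = -11
(N(2) - 130)² = (-11 - 130)² = (-141)² = 19881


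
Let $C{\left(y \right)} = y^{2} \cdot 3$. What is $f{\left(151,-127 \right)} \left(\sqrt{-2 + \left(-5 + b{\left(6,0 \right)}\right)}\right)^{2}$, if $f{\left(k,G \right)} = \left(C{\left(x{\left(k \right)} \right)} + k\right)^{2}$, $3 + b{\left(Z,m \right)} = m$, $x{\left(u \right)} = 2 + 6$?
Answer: $-1176490$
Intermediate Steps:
$x{\left(u \right)} = 8$
$C{\left(y \right)} = 3 y^{2}$
$b{\left(Z,m \right)} = -3 + m$
$f{\left(k,G \right)} = \left(192 + k\right)^{2}$ ($f{\left(k,G \right)} = \left(3 \cdot 8^{2} + k\right)^{2} = \left(3 \cdot 64 + k\right)^{2} = \left(192 + k\right)^{2}$)
$f{\left(151,-127 \right)} \left(\sqrt{-2 + \left(-5 + b{\left(6,0 \right)}\right)}\right)^{2} = \left(192 + 151\right)^{2} \left(\sqrt{-2 + \left(-5 + \left(-3 + 0\right)\right)}\right)^{2} = 343^{2} \left(\sqrt{-2 - 8}\right)^{2} = 117649 \left(\sqrt{-2 - 8}\right)^{2} = 117649 \left(\sqrt{-10}\right)^{2} = 117649 \left(i \sqrt{10}\right)^{2} = 117649 \left(-10\right) = -1176490$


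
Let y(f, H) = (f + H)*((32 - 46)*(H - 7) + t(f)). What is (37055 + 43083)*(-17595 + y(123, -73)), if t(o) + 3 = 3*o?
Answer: 4544225290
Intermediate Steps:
t(o) = -3 + 3*o
y(f, H) = (H + f)*(95 - 14*H + 3*f) (y(f, H) = (f + H)*((32 - 46)*(H - 7) + (-3 + 3*f)) = (H + f)*(-14*(-7 + H) + (-3 + 3*f)) = (H + f)*((98 - 14*H) + (-3 + 3*f)) = (H + f)*(95 - 14*H + 3*f))
(37055 + 43083)*(-17595 + y(123, -73)) = (37055 + 43083)*(-17595 + (-14*(-73)**2 + 3*123**2 + 95*(-73) + 95*123 - 11*(-73)*123)) = 80138*(-17595 + (-14*5329 + 3*15129 - 6935 + 11685 + 98769)) = 80138*(-17595 + (-74606 + 45387 - 6935 + 11685 + 98769)) = 80138*(-17595 + 74300) = 80138*56705 = 4544225290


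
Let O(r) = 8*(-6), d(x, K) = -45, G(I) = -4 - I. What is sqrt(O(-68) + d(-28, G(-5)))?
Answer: I*sqrt(93) ≈ 9.6436*I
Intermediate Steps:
O(r) = -48
sqrt(O(-68) + d(-28, G(-5))) = sqrt(-48 - 45) = sqrt(-93) = I*sqrt(93)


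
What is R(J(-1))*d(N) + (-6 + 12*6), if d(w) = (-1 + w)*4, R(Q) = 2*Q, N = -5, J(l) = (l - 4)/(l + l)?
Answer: -54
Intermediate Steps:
J(l) = (-4 + l)/(2*l) (J(l) = (-4 + l)/((2*l)) = (-4 + l)*(1/(2*l)) = (-4 + l)/(2*l))
d(w) = -4 + 4*w
R(J(-1))*d(N) + (-6 + 12*6) = (2*((½)*(-4 - 1)/(-1)))*(-4 + 4*(-5)) + (-6 + 12*6) = (2*((½)*(-1)*(-5)))*(-4 - 20) + (-6 + 72) = (2*(5/2))*(-24) + 66 = 5*(-24) + 66 = -120 + 66 = -54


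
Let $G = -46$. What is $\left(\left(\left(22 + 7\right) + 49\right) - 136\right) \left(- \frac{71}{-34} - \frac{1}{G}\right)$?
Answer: $- \frac{47850}{391} \approx -122.38$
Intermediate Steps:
$\left(\left(\left(22 + 7\right) + 49\right) - 136\right) \left(- \frac{71}{-34} - \frac{1}{G}\right) = \left(\left(\left(22 + 7\right) + 49\right) - 136\right) \left(- \frac{71}{-34} - \frac{1}{-46}\right) = \left(\left(29 + 49\right) - 136\right) \left(\left(-71\right) \left(- \frac{1}{34}\right) - - \frac{1}{46}\right) = \left(78 - 136\right) \left(\frac{71}{34} + \frac{1}{46}\right) = \left(-58\right) \frac{825}{391} = - \frac{47850}{391}$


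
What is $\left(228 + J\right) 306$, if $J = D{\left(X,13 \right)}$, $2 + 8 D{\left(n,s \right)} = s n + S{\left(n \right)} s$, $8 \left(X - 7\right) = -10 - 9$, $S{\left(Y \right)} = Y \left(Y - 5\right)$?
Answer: $\frac{18208989}{256} \approx 71129.0$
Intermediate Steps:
$S{\left(Y \right)} = Y \left(-5 + Y\right)$
$X = \frac{37}{8}$ ($X = 7 + \frac{-10 - 9}{8} = 7 + \frac{1}{8} \left(-19\right) = 7 - \frac{19}{8} = \frac{37}{8} \approx 4.625$)
$D{\left(n,s \right)} = - \frac{1}{4} + \frac{n s}{8} + \frac{n s \left(-5 + n\right)}{8}$ ($D{\left(n,s \right)} = - \frac{1}{4} + \frac{s n + n \left(-5 + n\right) s}{8} = - \frac{1}{4} + \frac{n s + n s \left(-5 + n\right)}{8} = - \frac{1}{4} + \left(\frac{n s}{8} + \frac{n s \left(-5 + n\right)}{8}\right) = - \frac{1}{4} + \frac{n s}{8} + \frac{n s \left(-5 + n\right)}{8}$)
$J = \frac{2277}{512}$ ($J = - \frac{1}{4} + \frac{1}{8} \cdot \frac{37}{8} \cdot 13 + \frac{1}{8} \cdot \frac{37}{8} \cdot 13 \left(-5 + \frac{37}{8}\right) = - \frac{1}{4} + \frac{481}{64} + \frac{1}{8} \cdot \frac{37}{8} \cdot 13 \left(- \frac{3}{8}\right) = - \frac{1}{4} + \frac{481}{64} - \frac{1443}{512} = \frac{2277}{512} \approx 4.4473$)
$\left(228 + J\right) 306 = \left(228 + \frac{2277}{512}\right) 306 = \frac{119013}{512} \cdot 306 = \frac{18208989}{256}$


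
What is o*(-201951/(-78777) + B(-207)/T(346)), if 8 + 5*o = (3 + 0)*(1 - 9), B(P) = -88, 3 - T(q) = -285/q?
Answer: 7578385504/57901095 ≈ 130.89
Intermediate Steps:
T(q) = 3 + 285/q (T(q) = 3 - (-285)/q = 3 + 285/q)
o = -32/5 (o = -8/5 + ((3 + 0)*(1 - 9))/5 = -8/5 + (3*(-8))/5 = -8/5 + (⅕)*(-24) = -8/5 - 24/5 = -32/5 ≈ -6.4000)
o*(-201951/(-78777) + B(-207)/T(346)) = -32*(-201951/(-78777) - 88/(3 + 285/346))/5 = -32*(-201951*(-1/78777) - 88/(3 + 285*(1/346)))/5 = -32*(22439/8753 - 88/(3 + 285/346))/5 = -32*(22439/8753 - 88/1323/346)/5 = -32*(22439/8753 - 88*346/1323)/5 = -32*(22439/8753 - 30448/1323)/5 = -32/5*(-236824547/11580219) = 7578385504/57901095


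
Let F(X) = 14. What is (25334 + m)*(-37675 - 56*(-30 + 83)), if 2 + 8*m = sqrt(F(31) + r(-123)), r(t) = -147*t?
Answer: -4118558405/4 - 40643*sqrt(18095)/8 ≈ -1.0303e+9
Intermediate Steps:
m = -1/4 + sqrt(18095)/8 (m = -1/4 + sqrt(14 - 147*(-123))/8 = -1/4 + sqrt(14 + 18081)/8 = -1/4 + sqrt(18095)/8 ≈ 16.565)
(25334 + m)*(-37675 - 56*(-30 + 83)) = (25334 + (-1/4 + sqrt(18095)/8))*(-37675 - 56*(-30 + 83)) = (101335/4 + sqrt(18095)/8)*(-37675 - 56*53) = (101335/4 + sqrt(18095)/8)*(-37675 - 2968) = (101335/4 + sqrt(18095)/8)*(-40643) = -4118558405/4 - 40643*sqrt(18095)/8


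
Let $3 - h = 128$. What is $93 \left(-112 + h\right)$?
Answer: $-22041$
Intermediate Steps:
$h = -125$ ($h = 3 - 128 = -125$)
$93 \left(-112 + h\right) = 93 \left(-112 - 125\right) = 93 \left(-237\right) = -22041$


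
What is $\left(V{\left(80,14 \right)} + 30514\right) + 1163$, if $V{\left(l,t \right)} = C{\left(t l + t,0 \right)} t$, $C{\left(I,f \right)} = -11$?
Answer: $31523$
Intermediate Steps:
$V{\left(l,t \right)} = - 11 t$
$\left(V{\left(80,14 \right)} + 30514\right) + 1163 = \left(\left(-11\right) 14 + 30514\right) + 1163 = \left(-154 + 30514\right) + 1163 = 30360 + 1163 = 31523$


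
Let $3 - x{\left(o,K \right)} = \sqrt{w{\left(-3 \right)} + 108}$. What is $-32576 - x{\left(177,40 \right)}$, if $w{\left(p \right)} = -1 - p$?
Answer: $-32579 + \sqrt{110} \approx -32569.0$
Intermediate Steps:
$x{\left(o,K \right)} = 3 - \sqrt{110}$ ($x{\left(o,K \right)} = 3 - \sqrt{\left(-1 - -3\right) + 108} = 3 - \sqrt{\left(-1 + 3\right) + 108} = 3 - \sqrt{2 + 108} = 3 - \sqrt{110}$)
$-32576 - x{\left(177,40 \right)} = -32576 - \left(3 - \sqrt{110}\right) = -32579 + \sqrt{110}$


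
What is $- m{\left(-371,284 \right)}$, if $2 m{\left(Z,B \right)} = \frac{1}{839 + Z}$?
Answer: $- \frac{1}{936} \approx -0.0010684$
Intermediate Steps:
$m{\left(Z,B \right)} = \frac{1}{2 \left(839 + Z\right)}$
$- m{\left(-371,284 \right)} = - \frac{1}{2 \left(839 - 371\right)} = - \frac{1}{2 \cdot 468} = \left(-1\right) \frac{1}{936} = - \frac{1}{936}$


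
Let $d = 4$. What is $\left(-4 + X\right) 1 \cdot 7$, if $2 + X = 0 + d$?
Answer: $-14$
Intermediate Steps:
$X = 2$ ($X = -2 + \left(0 + 4\right) = -2 + 4 = 2$)
$\left(-4 + X\right) 1 \cdot 7 = \left(-4 + 2\right) 1 \cdot 7 = \left(-2\right) 1 \cdot 7 = \left(-2\right) 7 = -14$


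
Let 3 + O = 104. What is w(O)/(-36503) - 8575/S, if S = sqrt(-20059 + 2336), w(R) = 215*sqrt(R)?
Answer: -215*sqrt(101)/36503 + 8575*I*sqrt(17723)/17723 ≈ -0.059193 + 64.412*I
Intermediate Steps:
O = 101 (O = -3 + 104 = 101)
S = I*sqrt(17723) (S = sqrt(-17723) = I*sqrt(17723) ≈ 133.13*I)
w(O)/(-36503) - 8575/S = (215*sqrt(101))/(-36503) - 8575*(-I*sqrt(17723)/17723) = (215*sqrt(101))*(-1/36503) - (-8575)*I*sqrt(17723)/17723 = -215*sqrt(101)/36503 + 8575*I*sqrt(17723)/17723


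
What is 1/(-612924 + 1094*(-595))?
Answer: -1/1263854 ≈ -7.9123e-7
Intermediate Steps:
1/(-612924 + 1094*(-595)) = 1/(-612924 - 650930) = 1/(-1263854) = -1/1263854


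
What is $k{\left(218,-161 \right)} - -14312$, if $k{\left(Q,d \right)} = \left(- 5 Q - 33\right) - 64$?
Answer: $13125$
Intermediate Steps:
$k{\left(Q,d \right)} = -97 - 5 Q$ ($k{\left(Q,d \right)} = \left(-33 - 5 Q\right) - 64 = -97 - 5 Q$)
$k{\left(218,-161 \right)} - -14312 = \left(-97 - 1090\right) - -14312 = \left(-97 - 1090\right) + 14312 = -1187 + 14312 = 13125$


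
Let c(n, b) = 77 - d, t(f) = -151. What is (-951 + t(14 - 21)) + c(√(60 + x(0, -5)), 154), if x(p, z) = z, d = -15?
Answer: -1010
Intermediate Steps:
c(n, b) = 92 (c(n, b) = 77 - 1*(-15) = 77 + 15 = 92)
(-951 + t(14 - 21)) + c(√(60 + x(0, -5)), 154) = (-951 - 151) + 92 = -1102 + 92 = -1010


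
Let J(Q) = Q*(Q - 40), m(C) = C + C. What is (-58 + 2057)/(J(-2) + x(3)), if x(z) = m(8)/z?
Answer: 5997/268 ≈ 22.377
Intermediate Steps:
m(C) = 2*C
J(Q) = Q*(-40 + Q)
x(z) = 16/z (x(z) = (2*8)/z = 16/z)
(-58 + 2057)/(J(-2) + x(3)) = (-58 + 2057)/(-2*(-40 - 2) + 16/3) = 1999/(-2*(-42) + 16*(⅓)) = 1999/(84 + 16/3) = 1999/(268/3) = 1999*(3/268) = 5997/268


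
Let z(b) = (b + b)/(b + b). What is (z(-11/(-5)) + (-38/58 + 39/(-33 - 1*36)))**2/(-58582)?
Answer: -21609/26062487398 ≈ -8.2912e-7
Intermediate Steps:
z(b) = 1 (z(b) = (2*b)/((2*b)) = (2*b)*(1/(2*b)) = 1)
(z(-11/(-5)) + (-38/58 + 39/(-33 - 1*36)))**2/(-58582) = (1 + (-38/58 + 39/(-33 - 1*36)))**2/(-58582) = (1 + (-38*1/58 + 39/(-33 - 36)))**2*(-1/58582) = (1 + (-19/29 + 39/(-69)))**2*(-1/58582) = (1 + (-19/29 + 39*(-1/69)))**2*(-1/58582) = (1 + (-19/29 - 13/23))**2*(-1/58582) = (1 - 814/667)**2*(-1/58582) = (-147/667)**2*(-1/58582) = (21609/444889)*(-1/58582) = -21609/26062487398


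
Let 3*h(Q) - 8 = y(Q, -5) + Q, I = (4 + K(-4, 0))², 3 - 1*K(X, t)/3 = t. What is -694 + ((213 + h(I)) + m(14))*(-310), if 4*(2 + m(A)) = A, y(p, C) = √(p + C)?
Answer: -85479 - 620*√41/3 ≈ -86802.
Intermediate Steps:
y(p, C) = √(C + p)
K(X, t) = 9 - 3*t
I = 169 (I = (4 + (9 - 3*0))² = (4 + (9 + 0))² = (4 + 9)² = 13² = 169)
m(A) = -2 + A/4
h(Q) = 8/3 + Q/3 + √(-5 + Q)/3 (h(Q) = 8/3 + (√(-5 + Q) + Q)/3 = 8/3 + (Q + √(-5 + Q))/3 = 8/3 + (Q/3 + √(-5 + Q)/3) = 8/3 + Q/3 + √(-5 + Q)/3)
-694 + ((213 + h(I)) + m(14))*(-310) = -694 + ((213 + (8/3 + (⅓)*169 + √(-5 + 169)/3)) + (-2 + (¼)*14))*(-310) = -694 + ((213 + (8/3 + 169/3 + √164/3)) + (-2 + 7/2))*(-310) = -694 + ((213 + (8/3 + 169/3 + (2*√41)/3)) + 3/2)*(-310) = -694 + ((213 + (8/3 + 169/3 + 2*√41/3)) + 3/2)*(-310) = -694 + ((213 + (59 + 2*√41/3)) + 3/2)*(-310) = -694 + ((272 + 2*√41/3) + 3/2)*(-310) = -694 + (547/2 + 2*√41/3)*(-310) = -694 + (-84785 - 620*√41/3) = -85479 - 620*√41/3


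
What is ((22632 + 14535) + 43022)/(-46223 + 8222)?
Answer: -1513/717 ≈ -2.1102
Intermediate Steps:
((22632 + 14535) + 43022)/(-46223 + 8222) = (37167 + 43022)/(-38001) = 80189*(-1/38001) = -1513/717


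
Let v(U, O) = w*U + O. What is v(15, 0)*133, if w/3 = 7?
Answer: 41895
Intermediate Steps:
w = 21 (w = 3*7 = 21)
v(U, O) = O + 21*U (v(U, O) = 21*U + O = O + 21*U)
v(15, 0)*133 = (0 + 21*15)*133 = (0 + 315)*133 = 315*133 = 41895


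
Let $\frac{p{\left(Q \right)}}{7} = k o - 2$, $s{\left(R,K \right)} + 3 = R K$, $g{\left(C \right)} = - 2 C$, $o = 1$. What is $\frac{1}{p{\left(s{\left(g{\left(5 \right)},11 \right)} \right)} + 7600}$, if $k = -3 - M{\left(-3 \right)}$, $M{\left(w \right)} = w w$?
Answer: $\frac{1}{7502} \approx 0.0001333$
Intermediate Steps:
$M{\left(w \right)} = w^{2}$
$k = -12$ ($k = -3 - \left(-3\right)^{2} = -3 - 9 = -12$)
$s{\left(R,K \right)} = -3 + K R$ ($s{\left(R,K \right)} = -3 + R K = -3 + K R$)
$p{\left(Q \right)} = -98$ ($p{\left(Q \right)} = 7 \left(\left(-12\right) 1 - 2\right) = 7 \left(-12 - 2\right) = 7 \left(-14\right) = -98$)
$\frac{1}{p{\left(s{\left(g{\left(5 \right)},11 \right)} \right)} + 7600} = \frac{1}{-98 + 7600} = \frac{1}{7502}$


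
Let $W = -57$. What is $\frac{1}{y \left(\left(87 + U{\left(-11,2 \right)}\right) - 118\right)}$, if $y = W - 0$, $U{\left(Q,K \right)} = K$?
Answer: $\frac{1}{1653} \approx 0.00060496$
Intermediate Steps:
$y = -57$ ($y = -57 - 0 = -57 + 0 = -57$)
$\frac{1}{y \left(\left(87 + U{\left(-11,2 \right)}\right) - 118\right)} = \frac{1}{\left(-57\right) \left(\left(87 + 2\right) - 118\right)} = \frac{1}{\left(-57\right) \left(89 - 118\right)} = \frac{1}{\left(-57\right) \left(-29\right)} = \frac{1}{1653}$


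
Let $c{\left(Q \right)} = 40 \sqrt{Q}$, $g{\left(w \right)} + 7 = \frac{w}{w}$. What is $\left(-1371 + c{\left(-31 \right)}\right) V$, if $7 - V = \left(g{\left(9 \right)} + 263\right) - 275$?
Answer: $-34275 + 1000 i \sqrt{31} \approx -34275.0 + 5567.8 i$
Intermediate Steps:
$g{\left(w \right)} = -6$ ($g{\left(w \right)} = -7 + \frac{w}{w} = -7 + 1 = -6$)
$V = 25$ ($V = 7 - \left(\left(-6 + 263\right) - 275\right) = 7 - \left(257 - 275\right) = 7 - -18 = 7 + 18 = 25$)
$\left(-1371 + c{\left(-31 \right)}\right) V = \left(-1371 + 40 \sqrt{-31}\right) 25 = \left(-1371 + 40 i \sqrt{31}\right) 25 = -34275 + 1000 i \sqrt{31}$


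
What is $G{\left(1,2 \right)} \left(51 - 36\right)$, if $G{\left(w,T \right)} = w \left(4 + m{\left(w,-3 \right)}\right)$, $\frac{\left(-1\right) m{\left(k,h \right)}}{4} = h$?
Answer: $240$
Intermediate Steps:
$m{\left(k,h \right)} = - 4 h$
$G{\left(w,T \right)} = 16 w$ ($G{\left(w,T \right)} = w \left(4 - -12\right) = w \left(4 + 12\right) = w 16 = 16 w$)
$G{\left(1,2 \right)} \left(51 - 36\right) = 16 \cdot 1 \left(51 - 36\right) = 16 \cdot 15 = 240$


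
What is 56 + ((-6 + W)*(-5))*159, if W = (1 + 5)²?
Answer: -23794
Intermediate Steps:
W = 36 (W = 6² = 36)
56 + ((-6 + W)*(-5))*159 = 56 + ((-6 + 36)*(-5))*159 = 56 + (30*(-5))*159 = 56 - 150*159 = 56 - 23850 = -23794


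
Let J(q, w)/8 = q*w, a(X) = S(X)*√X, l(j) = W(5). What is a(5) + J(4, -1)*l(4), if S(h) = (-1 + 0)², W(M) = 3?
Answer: -96 + √5 ≈ -93.764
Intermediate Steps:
S(h) = 1 (S(h) = (-1)² = 1)
l(j) = 3
a(X) = √X (a(X) = 1*√X = √X)
J(q, w) = 8*q*w (J(q, w) = 8*(q*w) = 8*q*w)
a(5) + J(4, -1)*l(4) = √5 + (8*4*(-1))*3 = √5 - 32*3 = √5 - 96 = -96 + √5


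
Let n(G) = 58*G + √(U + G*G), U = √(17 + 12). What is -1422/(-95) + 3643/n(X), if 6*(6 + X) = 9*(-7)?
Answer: 1422/95 - 3643/(957 - √(1089/4 + √29)) ≈ 11.094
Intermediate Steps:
X = -33/2 (X = -6 + (9*(-7))/6 = -6 + (⅙)*(-63) = -6 - 21/2 = -33/2 ≈ -16.500)
U = √29 ≈ 5.3852
n(G) = √(√29 + G²) + 58*G (n(G) = 58*G + √(√29 + G*G) = 58*G + √(√29 + G²) = √(√29 + G²) + 58*G)
-1422/(-95) + 3643/n(X) = -1422/(-95) + 3643/(√(√29 + (-33/2)²) + 58*(-33/2)) = -1422*(-1/95) + 3643/(√(√29 + 1089/4) - 957) = 1422/95 + 3643/(√(1089/4 + √29) - 957) = 1422/95 + 3643/(-957 + √(1089/4 + √29))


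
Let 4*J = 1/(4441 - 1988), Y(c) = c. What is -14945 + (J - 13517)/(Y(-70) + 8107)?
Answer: -392893680461/26286348 ≈ -14947.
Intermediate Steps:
J = 1/9812 (J = 1/(4*(4441 - 1988)) = (¼)/2453 = (¼)*(1/2453) = 1/9812 ≈ 0.00010192)
-14945 + (J - 13517)/(Y(-70) + 8107) = -14945 + (1/9812 - 13517)/(-70 + 8107) = -14945 - 132628803/9812/8037 = -14945 - 132628803/9812*1/8037 = -14945 - 44209601/26286348 = -392893680461/26286348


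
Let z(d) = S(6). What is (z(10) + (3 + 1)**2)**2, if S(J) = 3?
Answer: 361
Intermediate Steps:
z(d) = 3
(z(10) + (3 + 1)**2)**2 = (3 + (3 + 1)**2)**2 = (3 + 4**2)**2 = (3 + 16)**2 = 19**2 = 361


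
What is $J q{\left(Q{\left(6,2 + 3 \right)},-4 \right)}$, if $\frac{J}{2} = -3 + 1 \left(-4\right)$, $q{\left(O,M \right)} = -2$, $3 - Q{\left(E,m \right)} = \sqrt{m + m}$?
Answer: $28$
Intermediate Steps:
$Q{\left(E,m \right)} = 3 - \sqrt{2} \sqrt{m}$ ($Q{\left(E,m \right)} = 3 - \sqrt{m + m} = 3 - \sqrt{2 m} = 3 - \sqrt{2} \sqrt{m}$)
$J = -14$ ($J = 2 \left(-3 + 1 \left(-4\right)\right) = 2 \left(-3 - 4\right) = 2 \left(-7\right) = -14$)
$J q{\left(Q{\left(6,2 + 3 \right)},-4 \right)} = \left(-14\right) \left(-2\right) = 28$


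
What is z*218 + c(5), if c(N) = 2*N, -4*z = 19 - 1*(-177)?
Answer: -10672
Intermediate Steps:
z = -49 (z = -(19 - 1*(-177))/4 = -(19 + 177)/4 = -¼*196 = -49)
z*218 + c(5) = -49*218 + 2*5 = -10682 + 10 = -10672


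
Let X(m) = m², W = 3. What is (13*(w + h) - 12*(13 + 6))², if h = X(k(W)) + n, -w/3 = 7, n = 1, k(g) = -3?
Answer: 137641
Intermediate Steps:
w = -21 (w = -3*7 = -21)
h = 10 (h = (-3)² + 1 = 9 + 1 = 10)
(13*(w + h) - 12*(13 + 6))² = (13*(-21 + 10) - 12*(13 + 6))² = (13*(-11) - 12*19)² = (-143 - 228)² = (-371)² = 137641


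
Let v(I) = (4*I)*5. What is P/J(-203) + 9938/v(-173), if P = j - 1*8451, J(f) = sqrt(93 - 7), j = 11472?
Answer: -4969/1730 + 3021*sqrt(86)/86 ≈ 322.89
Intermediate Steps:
J(f) = sqrt(86)
v(I) = 20*I
P = 3021 (P = 11472 - 1*8451 = 11472 - 8451 = 3021)
P/J(-203) + 9938/v(-173) = 3021/(sqrt(86)) + 9938/((20*(-173))) = 3021*(sqrt(86)/86) + 9938/(-3460) = 3021*sqrt(86)/86 + 9938*(-1/3460) = 3021*sqrt(86)/86 - 4969/1730 = -4969/1730 + 3021*sqrt(86)/86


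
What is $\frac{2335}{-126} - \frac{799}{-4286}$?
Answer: $- \frac{2476784}{135009} \approx -18.345$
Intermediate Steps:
$\frac{2335}{-126} - \frac{799}{-4286} = 2335 \left(- \frac{1}{126}\right) - - \frac{799}{4286} = - \frac{2335}{126} + \frac{799}{4286} = - \frac{2476784}{135009}$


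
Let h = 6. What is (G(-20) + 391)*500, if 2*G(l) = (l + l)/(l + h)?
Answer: 1373500/7 ≈ 1.9621e+5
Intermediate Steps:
G(l) = l/(6 + l) (G(l) = ((l + l)/(l + 6))/2 = ((2*l)/(6 + l))/2 = (2*l/(6 + l))/2 = l/(6 + l))
(G(-20) + 391)*500 = (-20/(6 - 20) + 391)*500 = (-20/(-14) + 391)*500 = (-20*(-1/14) + 391)*500 = (10/7 + 391)*500 = (2747/7)*500 = 1373500/7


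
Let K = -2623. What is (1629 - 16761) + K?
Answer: -17755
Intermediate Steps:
(1629 - 16761) + K = (1629 - 16761) - 2623 = -15132 - 2623 = -17755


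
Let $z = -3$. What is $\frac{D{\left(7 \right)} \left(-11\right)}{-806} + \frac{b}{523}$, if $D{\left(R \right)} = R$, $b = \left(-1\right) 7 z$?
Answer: $\frac{57197}{421538} \approx 0.13569$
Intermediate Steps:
$b = 21$ ($b = \left(-1\right) 7 \left(-3\right) = \left(-7\right) \left(-3\right) = 21$)
$\frac{D{\left(7 \right)} \left(-11\right)}{-806} + \frac{b}{523} = \frac{7 \left(-11\right)}{-806} + \frac{21}{523} = \left(-77\right) \left(- \frac{1}{806}\right) + 21 \cdot \frac{1}{523} = \frac{77}{806} + \frac{21}{523} = \frac{57197}{421538}$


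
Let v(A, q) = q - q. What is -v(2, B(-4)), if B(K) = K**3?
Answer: 0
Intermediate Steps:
v(A, q) = 0
-v(2, B(-4)) = -1*0 = 0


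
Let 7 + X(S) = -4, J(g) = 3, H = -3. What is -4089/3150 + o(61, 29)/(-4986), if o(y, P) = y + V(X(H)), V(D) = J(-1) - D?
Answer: -190963/145425 ≈ -1.3131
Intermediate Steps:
X(S) = -11 (X(S) = -7 - 4 = -11)
V(D) = 3 - D
o(y, P) = 14 + y (o(y, P) = y + (3 - 1*(-11)) = y + (3 + 11) = y + 14 = 14 + y)
-4089/3150 + o(61, 29)/(-4986) = -4089/3150 + (14 + 61)/(-4986) = -4089*1/3150 + 75*(-1/4986) = -1363/1050 - 25/1662 = -190963/145425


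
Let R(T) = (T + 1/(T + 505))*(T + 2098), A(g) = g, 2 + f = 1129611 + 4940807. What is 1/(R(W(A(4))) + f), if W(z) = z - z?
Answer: 505/3065562178 ≈ 1.6473e-7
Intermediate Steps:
f = 6070416 (f = -2 + (1129611 + 4940807) = -2 + 6070418 = 6070416)
W(z) = 0
R(T) = (2098 + T)*(T + 1/(505 + T)) (R(T) = (T + 1/(505 + T))*(2098 + T) = (2098 + T)*(T + 1/(505 + T)))
1/(R(W(A(4))) + f) = 1/((2098 + 0³ + 2603*0² + 1059491*0)/(505 + 0) + 6070416) = 1/((2098 + 0 + 2603*0 + 0)/505 + 6070416) = 1/((2098 + 0 + 0 + 0)/505 + 6070416) = 1/((1/505)*2098 + 6070416) = 1/(2098/505 + 6070416) = 1/(3065562178/505) = 505/3065562178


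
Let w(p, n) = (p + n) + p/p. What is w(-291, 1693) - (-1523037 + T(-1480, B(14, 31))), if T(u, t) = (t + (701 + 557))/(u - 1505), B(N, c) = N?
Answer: 1516818224/995 ≈ 1.5244e+6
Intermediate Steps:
T(u, t) = (1258 + t)/(-1505 + u) (T(u, t) = (t + 1258)/(-1505 + u) = (1258 + t)/(-1505 + u))
w(p, n) = 1 + n + p (w(p, n) = (n + p) + 1 = 1 + n + p)
w(-291, 1693) - (-1523037 + T(-1480, B(14, 31))) = (1 + 1693 - 291) - (-1523037 + (1258 + 14)/(-1505 - 1480)) = 1403 - (-1523037 + 1272/(-2985)) = 1403 - (-1523037 - 1/2985*1272) = 1403 - (-1523037 - 424/995) = 1403 - 1*(-1515422239/995) = 1403 + 1515422239/995 = 1516818224/995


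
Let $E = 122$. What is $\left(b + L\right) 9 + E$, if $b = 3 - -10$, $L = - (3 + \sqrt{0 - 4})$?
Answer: $212 - 18 i \approx 212.0 - 18.0 i$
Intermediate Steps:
$L = -3 - 2 i$ ($L = - (3 + \sqrt{-4}) = - (3 + 2 i) = -3 - 2 i \approx -3.0 - 2.0 i$)
$b = 13$ ($b = 3 + 10 = 13$)
$\left(b + L\right) 9 + E = \left(13 - \left(3 + 2 i\right)\right) 9 + 122 = \left(10 - 2 i\right) 9 + 122 = \left(90 - 18 i\right) + 122 = 212 - 18 i$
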